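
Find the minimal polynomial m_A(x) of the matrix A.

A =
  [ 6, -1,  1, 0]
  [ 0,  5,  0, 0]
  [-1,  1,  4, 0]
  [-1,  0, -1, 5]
x^2 - 10*x + 25

The characteristic polynomial is χ_A(x) = (x - 5)^4, so the eigenvalues are known. The minimal polynomial is
  m_A(x) = Π_λ (x − λ)^{k_λ}
where k_λ is the size of the *largest* Jordan block for λ (equivalently, the smallest k with (A − λI)^k v = 0 for every generalised eigenvector v of λ).

  λ = 5: largest Jordan block has size 2, contributing (x − 5)^2

So m_A(x) = (x - 5)^2 = x^2 - 10*x + 25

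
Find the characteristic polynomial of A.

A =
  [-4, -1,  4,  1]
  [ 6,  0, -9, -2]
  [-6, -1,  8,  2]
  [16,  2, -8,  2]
x^4 - 6*x^3 + x^2 + 24*x + 16

Expanding det(x·I − A) (e.g. by cofactor expansion or by noting that A is similar to its Jordan form J, which has the same characteristic polynomial as A) gives
  χ_A(x) = x^4 - 6*x^3 + x^2 + 24*x + 16
which factors as (x - 4)^2*(x + 1)^2. The eigenvalues (with algebraic multiplicities) are λ = -1 with multiplicity 2, λ = 4 with multiplicity 2.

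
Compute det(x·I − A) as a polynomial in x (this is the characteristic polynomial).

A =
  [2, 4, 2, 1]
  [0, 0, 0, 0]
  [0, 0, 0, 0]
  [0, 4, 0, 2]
x^4 - 4*x^3 + 4*x^2

Expanding det(x·I − A) (e.g. by cofactor expansion or by noting that A is similar to its Jordan form J, which has the same characteristic polynomial as A) gives
  χ_A(x) = x^4 - 4*x^3 + 4*x^2
which factors as x^2*(x - 2)^2. The eigenvalues (with algebraic multiplicities) are λ = 0 with multiplicity 2, λ = 2 with multiplicity 2.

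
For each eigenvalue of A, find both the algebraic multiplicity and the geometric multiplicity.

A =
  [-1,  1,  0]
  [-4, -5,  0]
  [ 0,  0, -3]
λ = -3: alg = 3, geom = 2

Step 1 — factor the characteristic polynomial to read off the algebraic multiplicities:
  χ_A(x) = (x + 3)^3

Step 2 — compute geometric multiplicities via the rank-nullity identity g(λ) = n − rank(A − λI):
  rank(A − (-3)·I) = 1, so dim ker(A − (-3)·I) = n − 1 = 2

Summary:
  λ = -3: algebraic multiplicity = 3, geometric multiplicity = 2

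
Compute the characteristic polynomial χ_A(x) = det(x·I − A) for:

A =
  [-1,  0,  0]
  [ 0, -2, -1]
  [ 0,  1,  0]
x^3 + 3*x^2 + 3*x + 1

Expanding det(x·I − A) (e.g. by cofactor expansion or by noting that A is similar to its Jordan form J, which has the same characteristic polynomial as A) gives
  χ_A(x) = x^3 + 3*x^2 + 3*x + 1
which factors as (x + 1)^3. The eigenvalues (with algebraic multiplicities) are λ = -1 with multiplicity 3.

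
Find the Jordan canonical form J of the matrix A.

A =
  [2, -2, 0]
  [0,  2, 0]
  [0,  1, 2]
J_2(2) ⊕ J_1(2)

The characteristic polynomial is
  det(x·I − A) = x^3 - 6*x^2 + 12*x - 8 = (x - 2)^3

Eigenvalues and multiplicities (the geometric multiplicity of λ is n − rank(A − λI), which equals the number of Jordan blocks for λ):
  λ = 2: algebraic multiplicity = 3, geometric multiplicity = 2

Determining the block sizes for each eigenvalue:
  λ = 2: 2 blocks summing to 3 forces exactly one block of size 2 and the rest size 1 → block sizes [2, 1]

Assembling the blocks gives a Jordan form
J =
  [2, 1, 0]
  [0, 2, 0]
  [0, 0, 2]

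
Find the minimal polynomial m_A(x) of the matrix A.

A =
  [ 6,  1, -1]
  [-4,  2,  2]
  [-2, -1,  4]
x^3 - 12*x^2 + 48*x - 64

The characteristic polynomial is χ_A(x) = (x - 4)^3, so the eigenvalues are known. The minimal polynomial is
  m_A(x) = Π_λ (x − λ)^{k_λ}
where k_λ is the size of the *largest* Jordan block for λ (equivalently, the smallest k with (A − λI)^k v = 0 for every generalised eigenvector v of λ).

  λ = 4: largest Jordan block has size 3, contributing (x − 4)^3

So m_A(x) = (x - 4)^3 = x^3 - 12*x^2 + 48*x - 64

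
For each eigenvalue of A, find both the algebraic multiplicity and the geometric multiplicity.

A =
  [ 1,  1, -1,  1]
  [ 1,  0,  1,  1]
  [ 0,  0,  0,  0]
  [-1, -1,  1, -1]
λ = 0: alg = 4, geom = 2

Step 1 — factor the characteristic polynomial to read off the algebraic multiplicities:
  χ_A(x) = x^4

Step 2 — compute geometric multiplicities via the rank-nullity identity g(λ) = n − rank(A − λI):
  rank(A − (0)·I) = 2, so dim ker(A − (0)·I) = n − 2 = 2

Summary:
  λ = 0: algebraic multiplicity = 4, geometric multiplicity = 2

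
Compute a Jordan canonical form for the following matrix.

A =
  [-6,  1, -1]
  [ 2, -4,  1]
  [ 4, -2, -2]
J_3(-4)

The characteristic polynomial is
  det(x·I − A) = x^3 + 12*x^2 + 48*x + 64 = (x + 4)^3

Eigenvalues and multiplicities (the geometric multiplicity of λ is n − rank(A − λI), which equals the number of Jordan blocks for λ):
  λ = -4: algebraic multiplicity = 3, geometric multiplicity = 1

Determining the block sizes for each eigenvalue:
  λ = -4: one block (gm = 1), so the single block has size am = 3 → block sizes [3]

Assembling the blocks gives a Jordan form
J =
  [-4,  1,  0]
  [ 0, -4,  1]
  [ 0,  0, -4]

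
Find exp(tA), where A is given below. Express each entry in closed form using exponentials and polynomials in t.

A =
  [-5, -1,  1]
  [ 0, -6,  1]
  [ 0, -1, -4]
e^{tA} =
  [exp(-5*t), -t*exp(-5*t), t*exp(-5*t)]
  [0, -t*exp(-5*t) + exp(-5*t), t*exp(-5*t)]
  [0, -t*exp(-5*t), t*exp(-5*t) + exp(-5*t)]

Strategy: write A = P · J · P⁻¹ where J is a Jordan canonical form, so e^{tA} = P · e^{tJ} · P⁻¹, and e^{tJ} can be computed block-by-block.

A has Jordan form
J =
  [-5,  1,  0]
  [ 0, -5,  0]
  [ 0,  0, -5]
(up to reordering of blocks).

Per-block formulas:
  For a 2×2 Jordan block J_2(-5): exp(t · J_2(-5)) = e^(-5t)·(I + t·N), where N is the 2×2 nilpotent shift.
  For a 1×1 block at λ = -5: exp(t · [-5]) = [e^(-5t)].

After assembling e^{tJ} and conjugating by P, we get:

e^{tA} =
  [exp(-5*t), -t*exp(-5*t), t*exp(-5*t)]
  [0, -t*exp(-5*t) + exp(-5*t), t*exp(-5*t)]
  [0, -t*exp(-5*t), t*exp(-5*t) + exp(-5*t)]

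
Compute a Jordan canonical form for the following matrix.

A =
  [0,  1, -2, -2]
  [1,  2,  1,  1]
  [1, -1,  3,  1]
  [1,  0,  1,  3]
J_3(2) ⊕ J_1(2)

The characteristic polynomial is
  det(x·I − A) = x^4 - 8*x^3 + 24*x^2 - 32*x + 16 = (x - 2)^4

Eigenvalues and multiplicities (the geometric multiplicity of λ is n − rank(A − λI), which equals the number of Jordan blocks for λ):
  λ = 2: algebraic multiplicity = 4, geometric multiplicity = 2

Determining the block sizes for each eigenvalue:
  λ = 2: with am = 4 and gm = 2, the partition is not yet determined (e.g. several partitions of 4 into 2 parts exist). Let N = A − (2)·I. Computing rank(N^1) = 2, rank(N^2) = 1, rank(N^3) = 0; the number of blocks of size ≥ j is rank(N^{j−1}) − rank(N^j), giving [2, 1, 1]. So we have 1 block(s) of size 3, 1 block(s) of size 1 → block sizes [3, 1]

Assembling the blocks gives a Jordan form
J =
  [2, 1, 0, 0]
  [0, 2, 1, 0]
  [0, 0, 2, 0]
  [0, 0, 0, 2]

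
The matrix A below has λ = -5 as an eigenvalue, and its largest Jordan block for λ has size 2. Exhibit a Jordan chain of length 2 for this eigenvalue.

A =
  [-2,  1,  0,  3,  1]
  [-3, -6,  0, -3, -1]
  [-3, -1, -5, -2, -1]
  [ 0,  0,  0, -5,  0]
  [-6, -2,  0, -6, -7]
A Jordan chain for λ = -5 of length 2:
v_1 = (3, -3, -3, 0, -6)ᵀ
v_2 = (1, 0, 0, 0, 0)ᵀ

Let N = A − (-5)·I. We want v_2 with N^2 v_2 = 0 but N^1 v_2 ≠ 0; then v_{j-1} := N · v_j for j = 2, …, 2.

Pick v_2 = (1, 0, 0, 0, 0)ᵀ.
Then v_1 = N · v_2 = (3, -3, -3, 0, -6)ᵀ.

Sanity check: (A − (-5)·I) v_1 = (0, 0, 0, 0, 0)ᵀ = 0. ✓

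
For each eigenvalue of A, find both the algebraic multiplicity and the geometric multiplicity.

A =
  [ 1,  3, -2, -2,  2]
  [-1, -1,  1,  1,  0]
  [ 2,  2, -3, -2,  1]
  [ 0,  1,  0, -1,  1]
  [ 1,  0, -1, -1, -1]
λ = -1: alg = 5, geom = 2

Step 1 — factor the characteristic polynomial to read off the algebraic multiplicities:
  χ_A(x) = (x + 1)^5

Step 2 — compute geometric multiplicities via the rank-nullity identity g(λ) = n − rank(A − λI):
  rank(A − (-1)·I) = 3, so dim ker(A − (-1)·I) = n − 3 = 2

Summary:
  λ = -1: algebraic multiplicity = 5, geometric multiplicity = 2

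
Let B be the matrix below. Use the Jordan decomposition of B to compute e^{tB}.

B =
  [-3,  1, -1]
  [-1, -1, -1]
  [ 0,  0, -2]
e^{tB} =
  [-t*exp(-2*t) + exp(-2*t), t*exp(-2*t), -t*exp(-2*t)]
  [-t*exp(-2*t), t*exp(-2*t) + exp(-2*t), -t*exp(-2*t)]
  [0, 0, exp(-2*t)]

Strategy: write B = P · J · P⁻¹ where J is a Jordan canonical form, so e^{tB} = P · e^{tJ} · P⁻¹, and e^{tJ} can be computed block-by-block.

B has Jordan form
J =
  [-2,  1,  0]
  [ 0, -2,  0]
  [ 0,  0, -2]
(up to reordering of blocks).

Per-block formulas:
  For a 2×2 Jordan block J_2(-2): exp(t · J_2(-2)) = e^(-2t)·(I + t·N), where N is the 2×2 nilpotent shift.
  For a 1×1 block at λ = -2: exp(t · [-2]) = [e^(-2t)].

After assembling e^{tJ} and conjugating by P, we get:

e^{tB} =
  [-t*exp(-2*t) + exp(-2*t), t*exp(-2*t), -t*exp(-2*t)]
  [-t*exp(-2*t), t*exp(-2*t) + exp(-2*t), -t*exp(-2*t)]
  [0, 0, exp(-2*t)]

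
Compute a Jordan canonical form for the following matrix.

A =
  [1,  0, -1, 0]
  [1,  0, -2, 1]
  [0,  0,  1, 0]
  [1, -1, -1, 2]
J_2(1) ⊕ J_2(1)

The characteristic polynomial is
  det(x·I − A) = x^4 - 4*x^3 + 6*x^2 - 4*x + 1 = (x - 1)^4

Eigenvalues and multiplicities (the geometric multiplicity of λ is n − rank(A − λI), which equals the number of Jordan blocks for λ):
  λ = 1: algebraic multiplicity = 4, geometric multiplicity = 2

Determining the block sizes for each eigenvalue:
  λ = 1: with am = 4 and gm = 2, the partition is not yet determined (e.g. several partitions of 4 into 2 parts exist). Let N = A − (1)·I. Computing rank(N^1) = 2, rank(N^2) = 0; the number of blocks of size ≥ j is rank(N^{j−1}) − rank(N^j), giving [2, 2]. So we have 2 block(s) of size 2 → block sizes [2, 2]

Assembling the blocks gives a Jordan form
J =
  [1, 1, 0, 0]
  [0, 1, 0, 0]
  [0, 0, 1, 1]
  [0, 0, 0, 1]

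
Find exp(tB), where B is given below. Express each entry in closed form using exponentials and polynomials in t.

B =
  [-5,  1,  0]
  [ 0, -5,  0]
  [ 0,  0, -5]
e^{tB} =
  [exp(-5*t), t*exp(-5*t), 0]
  [0, exp(-5*t), 0]
  [0, 0, exp(-5*t)]

Strategy: write B = P · J · P⁻¹ where J is a Jordan canonical form, so e^{tB} = P · e^{tJ} · P⁻¹, and e^{tJ} can be computed block-by-block.

B has Jordan form
J =
  [-5,  1,  0]
  [ 0, -5,  0]
  [ 0,  0, -5]
(up to reordering of blocks).

Per-block formulas:
  For a 1×1 block at λ = -5: exp(t · [-5]) = [e^(-5t)].
  For a 2×2 Jordan block J_2(-5): exp(t · J_2(-5)) = e^(-5t)·(I + t·N), where N is the 2×2 nilpotent shift.

After assembling e^{tJ} and conjugating by P, we get:

e^{tB} =
  [exp(-5*t), t*exp(-5*t), 0]
  [0, exp(-5*t), 0]
  [0, 0, exp(-5*t)]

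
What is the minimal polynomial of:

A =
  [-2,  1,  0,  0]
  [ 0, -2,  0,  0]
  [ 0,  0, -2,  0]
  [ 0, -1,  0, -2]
x^2 + 4*x + 4

The characteristic polynomial is χ_A(x) = (x + 2)^4, so the eigenvalues are known. The minimal polynomial is
  m_A(x) = Π_λ (x − λ)^{k_λ}
where k_λ is the size of the *largest* Jordan block for λ (equivalently, the smallest k with (A − λI)^k v = 0 for every generalised eigenvector v of λ).

  λ = -2: largest Jordan block has size 2, contributing (x + 2)^2

So m_A(x) = (x + 2)^2 = x^2 + 4*x + 4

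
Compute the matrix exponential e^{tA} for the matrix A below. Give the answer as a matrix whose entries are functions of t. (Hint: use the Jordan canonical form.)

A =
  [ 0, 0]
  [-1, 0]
e^{tA} =
  [1, 0]
  [-t, 1]

Strategy: write A = P · J · P⁻¹ where J is a Jordan canonical form, so e^{tA} = P · e^{tJ} · P⁻¹, and e^{tJ} can be computed block-by-block.

A has Jordan form
J =
  [0, 1]
  [0, 0]
(up to reordering of blocks).

Per-block formulas:
  For a 2×2 Jordan block J_2(0): exp(t · J_2(0)) = e^(0t)·(I + t·N), where N is the 2×2 nilpotent shift.

After assembling e^{tJ} and conjugating by P, we get:

e^{tA} =
  [1, 0]
  [-t, 1]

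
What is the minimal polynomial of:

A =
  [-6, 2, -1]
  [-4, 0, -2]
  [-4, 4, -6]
x^2 + 8*x + 16

The characteristic polynomial is χ_A(x) = (x + 4)^3, so the eigenvalues are known. The minimal polynomial is
  m_A(x) = Π_λ (x − λ)^{k_λ}
where k_λ is the size of the *largest* Jordan block for λ (equivalently, the smallest k with (A − λI)^k v = 0 for every generalised eigenvector v of λ).

  λ = -4: largest Jordan block has size 2, contributing (x + 4)^2

So m_A(x) = (x + 4)^2 = x^2 + 8*x + 16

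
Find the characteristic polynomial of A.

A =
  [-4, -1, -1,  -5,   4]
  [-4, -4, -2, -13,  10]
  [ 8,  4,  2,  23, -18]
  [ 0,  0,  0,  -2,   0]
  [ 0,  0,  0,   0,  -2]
x^5 + 10*x^4 + 40*x^3 + 80*x^2 + 80*x + 32

Expanding det(x·I − A) (e.g. by cofactor expansion or by noting that A is similar to its Jordan form J, which has the same characteristic polynomial as A) gives
  χ_A(x) = x^5 + 10*x^4 + 40*x^3 + 80*x^2 + 80*x + 32
which factors as (x + 2)^5. The eigenvalues (with algebraic multiplicities) are λ = -2 with multiplicity 5.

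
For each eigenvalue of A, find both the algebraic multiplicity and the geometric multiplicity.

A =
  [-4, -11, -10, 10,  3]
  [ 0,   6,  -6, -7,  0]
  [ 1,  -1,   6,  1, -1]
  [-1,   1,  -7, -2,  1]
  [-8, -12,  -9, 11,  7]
λ = -1: alg = 2, geom = 1; λ = 5: alg = 3, geom = 1

Step 1 — factor the characteristic polynomial to read off the algebraic multiplicities:
  χ_A(x) = (x - 5)^3*(x + 1)^2

Step 2 — compute geometric multiplicities via the rank-nullity identity g(λ) = n − rank(A − λI):
  rank(A − (-1)·I) = 4, so dim ker(A − (-1)·I) = n − 4 = 1
  rank(A − (5)·I) = 4, so dim ker(A − (5)·I) = n − 4 = 1

Summary:
  λ = -1: algebraic multiplicity = 2, geometric multiplicity = 1
  λ = 5: algebraic multiplicity = 3, geometric multiplicity = 1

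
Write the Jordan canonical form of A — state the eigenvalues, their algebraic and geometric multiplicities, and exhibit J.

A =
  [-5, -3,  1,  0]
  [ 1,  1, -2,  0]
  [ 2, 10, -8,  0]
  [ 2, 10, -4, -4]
J_3(-4) ⊕ J_1(-4)

The characteristic polynomial is
  det(x·I − A) = x^4 + 16*x^3 + 96*x^2 + 256*x + 256 = (x + 4)^4

Eigenvalues and multiplicities (the geometric multiplicity of λ is n − rank(A − λI), which equals the number of Jordan blocks for λ):
  λ = -4: algebraic multiplicity = 4, geometric multiplicity = 2

Determining the block sizes for each eigenvalue:
  λ = -4: with am = 4 and gm = 2, the partition is not yet determined (e.g. several partitions of 4 into 2 parts exist). Let N = A − (-4)·I. Computing rank(N^1) = 2, rank(N^2) = 1, rank(N^3) = 0; the number of blocks of size ≥ j is rank(N^{j−1}) − rank(N^j), giving [2, 1, 1]. So we have 1 block(s) of size 3, 1 block(s) of size 1 → block sizes [3, 1]

Assembling the blocks gives a Jordan form
J =
  [-4,  1,  0,  0]
  [ 0, -4,  1,  0]
  [ 0,  0, -4,  0]
  [ 0,  0,  0, -4]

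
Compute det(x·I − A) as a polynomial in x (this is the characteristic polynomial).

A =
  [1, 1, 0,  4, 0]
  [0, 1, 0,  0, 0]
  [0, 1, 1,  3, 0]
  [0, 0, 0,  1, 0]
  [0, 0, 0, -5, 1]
x^5 - 5*x^4 + 10*x^3 - 10*x^2 + 5*x - 1

Expanding det(x·I − A) (e.g. by cofactor expansion or by noting that A is similar to its Jordan form J, which has the same characteristic polynomial as A) gives
  χ_A(x) = x^5 - 5*x^4 + 10*x^3 - 10*x^2 + 5*x - 1
which factors as (x - 1)^5. The eigenvalues (with algebraic multiplicities) are λ = 1 with multiplicity 5.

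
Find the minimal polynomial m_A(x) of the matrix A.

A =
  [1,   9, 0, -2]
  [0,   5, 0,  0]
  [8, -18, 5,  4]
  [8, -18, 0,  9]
x^2 - 10*x + 25

The characteristic polynomial is χ_A(x) = (x - 5)^4, so the eigenvalues are known. The minimal polynomial is
  m_A(x) = Π_λ (x − λ)^{k_λ}
where k_λ is the size of the *largest* Jordan block for λ (equivalently, the smallest k with (A − λI)^k v = 0 for every generalised eigenvector v of λ).

  λ = 5: largest Jordan block has size 2, contributing (x − 5)^2

So m_A(x) = (x - 5)^2 = x^2 - 10*x + 25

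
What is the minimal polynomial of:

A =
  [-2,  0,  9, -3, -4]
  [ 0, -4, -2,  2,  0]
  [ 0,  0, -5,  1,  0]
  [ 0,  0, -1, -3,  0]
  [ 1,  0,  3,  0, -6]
x^2 + 8*x + 16

The characteristic polynomial is χ_A(x) = (x + 4)^5, so the eigenvalues are known. The minimal polynomial is
  m_A(x) = Π_λ (x − λ)^{k_λ}
where k_λ is the size of the *largest* Jordan block for λ (equivalently, the smallest k with (A − λI)^k v = 0 for every generalised eigenvector v of λ).

  λ = -4: largest Jordan block has size 2, contributing (x + 4)^2

So m_A(x) = (x + 4)^2 = x^2 + 8*x + 16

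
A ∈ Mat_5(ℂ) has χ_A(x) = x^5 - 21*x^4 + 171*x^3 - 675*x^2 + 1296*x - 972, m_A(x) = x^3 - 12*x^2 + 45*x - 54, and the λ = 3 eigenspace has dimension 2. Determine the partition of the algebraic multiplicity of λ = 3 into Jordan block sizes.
Block sizes for λ = 3: [2, 1]

Step 1 — from the characteristic polynomial, algebraic multiplicity of λ = 3 is 3. From dim ker(A − (3)·I) = 2, there are exactly 2 Jordan blocks for λ = 3.
Step 2 — from the minimal polynomial, the factor (x − 3)^2 tells us the largest block for λ = 3 has size 2.
Step 3 — with total size 3, 2 blocks, and largest block 2, the block sizes (in nonincreasing order) are [2, 1].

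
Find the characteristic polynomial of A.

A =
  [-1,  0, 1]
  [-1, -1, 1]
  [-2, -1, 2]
x^3

Expanding det(x·I − A) (e.g. by cofactor expansion or by noting that A is similar to its Jordan form J, which has the same characteristic polynomial as A) gives
  χ_A(x) = x^3
which factors as x^3. The eigenvalues (with algebraic multiplicities) are λ = 0 with multiplicity 3.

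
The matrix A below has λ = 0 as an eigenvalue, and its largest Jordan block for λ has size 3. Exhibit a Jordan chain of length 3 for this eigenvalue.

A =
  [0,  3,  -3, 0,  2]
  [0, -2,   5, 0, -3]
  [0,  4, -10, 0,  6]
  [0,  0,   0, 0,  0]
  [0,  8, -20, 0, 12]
A Jordan chain for λ = 0 of length 3:
v_1 = (-2, 0, 0, 0, 0)ᵀ
v_2 = (3, -2, 4, 0, 8)ᵀ
v_3 = (0, 1, 0, 0, 0)ᵀ

Let N = A − (0)·I. We want v_3 with N^3 v_3 = 0 but N^2 v_3 ≠ 0; then v_{j-1} := N · v_j for j = 3, …, 2.

Pick v_3 = (0, 1, 0, 0, 0)ᵀ.
Then v_2 = N · v_3 = (3, -2, 4, 0, 8)ᵀ.
Then v_1 = N · v_2 = (-2, 0, 0, 0, 0)ᵀ.

Sanity check: (A − (0)·I) v_1 = (0, 0, 0, 0, 0)ᵀ = 0. ✓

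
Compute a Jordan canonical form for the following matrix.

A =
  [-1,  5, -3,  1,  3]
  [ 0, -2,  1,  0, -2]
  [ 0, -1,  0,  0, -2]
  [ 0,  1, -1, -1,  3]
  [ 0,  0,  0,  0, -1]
J_3(-1) ⊕ J_2(-1)

The characteristic polynomial is
  det(x·I − A) = x^5 + 5*x^4 + 10*x^3 + 10*x^2 + 5*x + 1 = (x + 1)^5

Eigenvalues and multiplicities (the geometric multiplicity of λ is n − rank(A − λI), which equals the number of Jordan blocks for λ):
  λ = -1: algebraic multiplicity = 5, geometric multiplicity = 2

Determining the block sizes for each eigenvalue:
  λ = -1: with am = 5 and gm = 2, the partition is not yet determined (e.g. several partitions of 5 into 2 parts exist). Let N = A − (-1)·I. Computing rank(N^1) = 3, rank(N^2) = 1, rank(N^3) = 0; the number of blocks of size ≥ j is rank(N^{j−1}) − rank(N^j), giving [2, 2, 1]. So we have 1 block(s) of size 3, 1 block(s) of size 2 → block sizes [3, 2]

Assembling the blocks gives a Jordan form
J =
  [-1,  1,  0,  0,  0]
  [ 0, -1,  1,  0,  0]
  [ 0,  0, -1,  0,  0]
  [ 0,  0,  0, -1,  1]
  [ 0,  0,  0,  0, -1]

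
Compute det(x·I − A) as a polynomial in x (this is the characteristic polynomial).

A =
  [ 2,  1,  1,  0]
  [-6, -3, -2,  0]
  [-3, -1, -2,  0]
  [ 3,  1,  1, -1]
x^4 + 4*x^3 + 6*x^2 + 4*x + 1

Expanding det(x·I − A) (e.g. by cofactor expansion or by noting that A is similar to its Jordan form J, which has the same characteristic polynomial as A) gives
  χ_A(x) = x^4 + 4*x^3 + 6*x^2 + 4*x + 1
which factors as (x + 1)^4. The eigenvalues (with algebraic multiplicities) are λ = -1 with multiplicity 4.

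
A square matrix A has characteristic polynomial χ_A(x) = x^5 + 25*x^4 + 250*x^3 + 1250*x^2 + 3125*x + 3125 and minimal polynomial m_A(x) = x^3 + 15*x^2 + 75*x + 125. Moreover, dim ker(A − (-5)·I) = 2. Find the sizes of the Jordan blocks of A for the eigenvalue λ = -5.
Block sizes for λ = -5: [3, 2]

Step 1 — from the characteristic polynomial, algebraic multiplicity of λ = -5 is 5. From dim ker(A − (-5)·I) = 2, there are exactly 2 Jordan blocks for λ = -5.
Step 2 — from the minimal polynomial, the factor (x + 5)^3 tells us the largest block for λ = -5 has size 3.
Step 3 — with total size 5, 2 blocks, and largest block 3, the block sizes (in nonincreasing order) are [3, 2].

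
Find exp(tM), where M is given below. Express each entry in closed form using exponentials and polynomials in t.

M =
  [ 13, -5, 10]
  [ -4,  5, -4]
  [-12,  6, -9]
e^{tM} =
  [10*t*exp(3*t) + exp(3*t), -5*t*exp(3*t), 10*t*exp(3*t)]
  [-4*t*exp(3*t), 2*t*exp(3*t) + exp(3*t), -4*t*exp(3*t)]
  [-12*t*exp(3*t), 6*t*exp(3*t), -12*t*exp(3*t) + exp(3*t)]

Strategy: write M = P · J · P⁻¹ where J is a Jordan canonical form, so e^{tM} = P · e^{tJ} · P⁻¹, and e^{tJ} can be computed block-by-block.

M has Jordan form
J =
  [3, 1, 0]
  [0, 3, 0]
  [0, 0, 3]
(up to reordering of blocks).

Per-block formulas:
  For a 1×1 block at λ = 3: exp(t · [3]) = [e^(3t)].
  For a 2×2 Jordan block J_2(3): exp(t · J_2(3)) = e^(3t)·(I + t·N), where N is the 2×2 nilpotent shift.

After assembling e^{tJ} and conjugating by P, we get:

e^{tM} =
  [10*t*exp(3*t) + exp(3*t), -5*t*exp(3*t), 10*t*exp(3*t)]
  [-4*t*exp(3*t), 2*t*exp(3*t) + exp(3*t), -4*t*exp(3*t)]
  [-12*t*exp(3*t), 6*t*exp(3*t), -12*t*exp(3*t) + exp(3*t)]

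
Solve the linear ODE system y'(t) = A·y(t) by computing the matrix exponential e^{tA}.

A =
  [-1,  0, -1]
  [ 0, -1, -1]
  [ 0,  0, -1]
e^{tA} =
  [exp(-t), 0, -t*exp(-t)]
  [0, exp(-t), -t*exp(-t)]
  [0, 0, exp(-t)]

Strategy: write A = P · J · P⁻¹ where J is a Jordan canonical form, so e^{tA} = P · e^{tJ} · P⁻¹, and e^{tJ} can be computed block-by-block.

A has Jordan form
J =
  [-1,  1,  0]
  [ 0, -1,  0]
  [ 0,  0, -1]
(up to reordering of blocks).

Per-block formulas:
  For a 2×2 Jordan block J_2(-1): exp(t · J_2(-1)) = e^(-1t)·(I + t·N), where N is the 2×2 nilpotent shift.
  For a 1×1 block at λ = -1: exp(t · [-1]) = [e^(-1t)].

After assembling e^{tJ} and conjugating by P, we get:

e^{tA} =
  [exp(-t), 0, -t*exp(-t)]
  [0, exp(-t), -t*exp(-t)]
  [0, 0, exp(-t)]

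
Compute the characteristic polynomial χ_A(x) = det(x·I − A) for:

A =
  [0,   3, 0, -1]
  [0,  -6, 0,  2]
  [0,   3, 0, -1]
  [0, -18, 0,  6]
x^4

Expanding det(x·I − A) (e.g. by cofactor expansion or by noting that A is similar to its Jordan form J, which has the same characteristic polynomial as A) gives
  χ_A(x) = x^4
which factors as x^4. The eigenvalues (with algebraic multiplicities) are λ = 0 with multiplicity 4.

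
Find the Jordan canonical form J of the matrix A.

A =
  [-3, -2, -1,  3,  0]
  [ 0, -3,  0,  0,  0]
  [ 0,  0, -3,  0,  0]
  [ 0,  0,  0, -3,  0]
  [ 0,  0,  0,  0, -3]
J_2(-3) ⊕ J_1(-3) ⊕ J_1(-3) ⊕ J_1(-3)

The characteristic polynomial is
  det(x·I − A) = x^5 + 15*x^4 + 90*x^3 + 270*x^2 + 405*x + 243 = (x + 3)^5

Eigenvalues and multiplicities (the geometric multiplicity of λ is n − rank(A − λI), which equals the number of Jordan blocks for λ):
  λ = -3: algebraic multiplicity = 5, geometric multiplicity = 4

Determining the block sizes for each eigenvalue:
  λ = -3: 4 blocks summing to 5 forces exactly one block of size 2 and the rest size 1 → block sizes [2, 1, 1, 1]

Assembling the blocks gives a Jordan form
J =
  [-3,  1,  0,  0,  0]
  [ 0, -3,  0,  0,  0]
  [ 0,  0, -3,  0,  0]
  [ 0,  0,  0, -3,  0]
  [ 0,  0,  0,  0, -3]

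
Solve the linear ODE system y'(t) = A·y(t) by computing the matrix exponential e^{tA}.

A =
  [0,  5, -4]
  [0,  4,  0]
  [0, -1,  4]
e^{tA} =
  [1, t*exp(4*t) + exp(4*t) - 1, 1 - exp(4*t)]
  [0, exp(4*t), 0]
  [0, -t*exp(4*t), exp(4*t)]

Strategy: write A = P · J · P⁻¹ where J is a Jordan canonical form, so e^{tA} = P · e^{tJ} · P⁻¹, and e^{tJ} can be computed block-by-block.

A has Jordan form
J =
  [0, 0, 0]
  [0, 4, 1]
  [0, 0, 4]
(up to reordering of blocks).

Per-block formulas:
  For a 1×1 block at λ = 0: exp(t · [0]) = [e^(0t)].
  For a 2×2 Jordan block J_2(4): exp(t · J_2(4)) = e^(4t)·(I + t·N), where N is the 2×2 nilpotent shift.

After assembling e^{tJ} and conjugating by P, we get:

e^{tA} =
  [1, t*exp(4*t) + exp(4*t) - 1, 1 - exp(4*t)]
  [0, exp(4*t), 0]
  [0, -t*exp(4*t), exp(4*t)]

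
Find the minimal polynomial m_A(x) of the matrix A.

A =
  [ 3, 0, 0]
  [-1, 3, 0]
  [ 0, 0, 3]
x^2 - 6*x + 9

The characteristic polynomial is χ_A(x) = (x - 3)^3, so the eigenvalues are known. The minimal polynomial is
  m_A(x) = Π_λ (x − λ)^{k_λ}
where k_λ is the size of the *largest* Jordan block for λ (equivalently, the smallest k with (A − λI)^k v = 0 for every generalised eigenvector v of λ).

  λ = 3: largest Jordan block has size 2, contributing (x − 3)^2

So m_A(x) = (x - 3)^2 = x^2 - 6*x + 9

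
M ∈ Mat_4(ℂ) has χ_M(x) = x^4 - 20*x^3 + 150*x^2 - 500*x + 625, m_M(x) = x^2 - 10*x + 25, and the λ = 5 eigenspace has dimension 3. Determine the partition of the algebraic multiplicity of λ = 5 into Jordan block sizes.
Block sizes for λ = 5: [2, 1, 1]

Step 1 — from the characteristic polynomial, algebraic multiplicity of λ = 5 is 4. From dim ker(M − (5)·I) = 3, there are exactly 3 Jordan blocks for λ = 5.
Step 2 — from the minimal polynomial, the factor (x − 5)^2 tells us the largest block for λ = 5 has size 2.
Step 3 — with total size 4, 3 blocks, and largest block 2, the block sizes (in nonincreasing order) are [2, 1, 1].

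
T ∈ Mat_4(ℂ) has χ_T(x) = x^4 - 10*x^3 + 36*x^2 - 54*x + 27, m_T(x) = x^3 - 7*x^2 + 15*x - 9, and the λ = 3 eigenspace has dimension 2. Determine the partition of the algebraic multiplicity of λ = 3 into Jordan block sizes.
Block sizes for λ = 3: [2, 1]

Step 1 — from the characteristic polynomial, algebraic multiplicity of λ = 3 is 3. From dim ker(T − (3)·I) = 2, there are exactly 2 Jordan blocks for λ = 3.
Step 2 — from the minimal polynomial, the factor (x − 3)^2 tells us the largest block for λ = 3 has size 2.
Step 3 — with total size 3, 2 blocks, and largest block 2, the block sizes (in nonincreasing order) are [2, 1].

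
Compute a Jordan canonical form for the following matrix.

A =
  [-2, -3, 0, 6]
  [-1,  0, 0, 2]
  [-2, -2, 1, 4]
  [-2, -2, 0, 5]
J_2(1) ⊕ J_1(1) ⊕ J_1(1)

The characteristic polynomial is
  det(x·I − A) = x^4 - 4*x^3 + 6*x^2 - 4*x + 1 = (x - 1)^4

Eigenvalues and multiplicities (the geometric multiplicity of λ is n − rank(A − λI), which equals the number of Jordan blocks for λ):
  λ = 1: algebraic multiplicity = 4, geometric multiplicity = 3

Determining the block sizes for each eigenvalue:
  λ = 1: 3 blocks summing to 4 forces exactly one block of size 2 and the rest size 1 → block sizes [2, 1, 1]

Assembling the blocks gives a Jordan form
J =
  [1, 1, 0, 0]
  [0, 1, 0, 0]
  [0, 0, 1, 0]
  [0, 0, 0, 1]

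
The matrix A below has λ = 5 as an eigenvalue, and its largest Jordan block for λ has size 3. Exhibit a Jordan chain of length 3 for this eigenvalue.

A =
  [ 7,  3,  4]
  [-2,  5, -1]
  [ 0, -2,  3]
A Jordan chain for λ = 5 of length 3:
v_1 = (-2, -4, 4)ᵀ
v_2 = (2, -2, 0)ᵀ
v_3 = (1, 0, 0)ᵀ

Let N = A − (5)·I. We want v_3 with N^3 v_3 = 0 but N^2 v_3 ≠ 0; then v_{j-1} := N · v_j for j = 3, …, 2.

Pick v_3 = (1, 0, 0)ᵀ.
Then v_2 = N · v_3 = (2, -2, 0)ᵀ.
Then v_1 = N · v_2 = (-2, -4, 4)ᵀ.

Sanity check: (A − (5)·I) v_1 = (0, 0, 0)ᵀ = 0. ✓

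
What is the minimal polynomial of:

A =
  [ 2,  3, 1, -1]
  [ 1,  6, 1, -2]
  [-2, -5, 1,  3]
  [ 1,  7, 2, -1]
x^2 - 4*x + 4

The characteristic polynomial is χ_A(x) = (x - 2)^4, so the eigenvalues are known. The minimal polynomial is
  m_A(x) = Π_λ (x − λ)^{k_λ}
where k_λ is the size of the *largest* Jordan block for λ (equivalently, the smallest k with (A − λI)^k v = 0 for every generalised eigenvector v of λ).

  λ = 2: largest Jordan block has size 2, contributing (x − 2)^2

So m_A(x) = (x - 2)^2 = x^2 - 4*x + 4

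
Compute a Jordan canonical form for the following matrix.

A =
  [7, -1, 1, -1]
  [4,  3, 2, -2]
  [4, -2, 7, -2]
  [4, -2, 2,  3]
J_2(5) ⊕ J_1(5) ⊕ J_1(5)

The characteristic polynomial is
  det(x·I − A) = x^4 - 20*x^3 + 150*x^2 - 500*x + 625 = (x - 5)^4

Eigenvalues and multiplicities (the geometric multiplicity of λ is n − rank(A − λI), which equals the number of Jordan blocks for λ):
  λ = 5: algebraic multiplicity = 4, geometric multiplicity = 3

Determining the block sizes for each eigenvalue:
  λ = 5: 3 blocks summing to 4 forces exactly one block of size 2 and the rest size 1 → block sizes [2, 1, 1]

Assembling the blocks gives a Jordan form
J =
  [5, 1, 0, 0]
  [0, 5, 0, 0]
  [0, 0, 5, 0]
  [0, 0, 0, 5]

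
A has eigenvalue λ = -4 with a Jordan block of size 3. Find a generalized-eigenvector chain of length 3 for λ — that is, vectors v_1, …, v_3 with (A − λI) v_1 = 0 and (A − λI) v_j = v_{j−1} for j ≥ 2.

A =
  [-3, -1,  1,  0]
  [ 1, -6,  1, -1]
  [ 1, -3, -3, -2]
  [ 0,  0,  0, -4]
A Jordan chain for λ = -4 of length 3:
v_1 = (1, 0, -1, 0)ᵀ
v_2 = (1, 1, 1, 0)ᵀ
v_3 = (1, 0, 0, 0)ᵀ

Let N = A − (-4)·I. We want v_3 with N^3 v_3 = 0 but N^2 v_3 ≠ 0; then v_{j-1} := N · v_j for j = 3, …, 2.

Pick v_3 = (1, 0, 0, 0)ᵀ.
Then v_2 = N · v_3 = (1, 1, 1, 0)ᵀ.
Then v_1 = N · v_2 = (1, 0, -1, 0)ᵀ.

Sanity check: (A − (-4)·I) v_1 = (0, 0, 0, 0)ᵀ = 0. ✓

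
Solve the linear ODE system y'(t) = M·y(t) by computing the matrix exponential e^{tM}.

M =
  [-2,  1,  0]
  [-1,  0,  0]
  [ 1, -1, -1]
e^{tM} =
  [-t*exp(-t) + exp(-t), t*exp(-t), 0]
  [-t*exp(-t), t*exp(-t) + exp(-t), 0]
  [t*exp(-t), -t*exp(-t), exp(-t)]

Strategy: write M = P · J · P⁻¹ where J is a Jordan canonical form, so e^{tM} = P · e^{tJ} · P⁻¹, and e^{tJ} can be computed block-by-block.

M has Jordan form
J =
  [-1,  1,  0]
  [ 0, -1,  0]
  [ 0,  0, -1]
(up to reordering of blocks).

Per-block formulas:
  For a 1×1 block at λ = -1: exp(t · [-1]) = [e^(-1t)].
  For a 2×2 Jordan block J_2(-1): exp(t · J_2(-1)) = e^(-1t)·(I + t·N), where N is the 2×2 nilpotent shift.

After assembling e^{tJ} and conjugating by P, we get:

e^{tM} =
  [-t*exp(-t) + exp(-t), t*exp(-t), 0]
  [-t*exp(-t), t*exp(-t) + exp(-t), 0]
  [t*exp(-t), -t*exp(-t), exp(-t)]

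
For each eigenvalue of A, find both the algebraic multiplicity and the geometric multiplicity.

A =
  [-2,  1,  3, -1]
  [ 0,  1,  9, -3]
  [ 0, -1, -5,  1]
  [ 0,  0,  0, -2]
λ = -2: alg = 4, geom = 3

Step 1 — factor the characteristic polynomial to read off the algebraic multiplicities:
  χ_A(x) = (x + 2)^4

Step 2 — compute geometric multiplicities via the rank-nullity identity g(λ) = n − rank(A − λI):
  rank(A − (-2)·I) = 1, so dim ker(A − (-2)·I) = n − 1 = 3

Summary:
  λ = -2: algebraic multiplicity = 4, geometric multiplicity = 3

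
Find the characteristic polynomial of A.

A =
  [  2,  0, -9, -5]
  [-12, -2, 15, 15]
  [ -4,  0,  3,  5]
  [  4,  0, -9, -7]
x^4 + 4*x^3 + 4*x^2

Expanding det(x·I − A) (e.g. by cofactor expansion or by noting that A is similar to its Jordan form J, which has the same characteristic polynomial as A) gives
  χ_A(x) = x^4 + 4*x^3 + 4*x^2
which factors as x^2*(x + 2)^2. The eigenvalues (with algebraic multiplicities) are λ = -2 with multiplicity 2, λ = 0 with multiplicity 2.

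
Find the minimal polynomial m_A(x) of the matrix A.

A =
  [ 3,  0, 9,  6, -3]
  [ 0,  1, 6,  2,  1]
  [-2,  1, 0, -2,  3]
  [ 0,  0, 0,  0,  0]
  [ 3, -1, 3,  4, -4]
x^3

The characteristic polynomial is χ_A(x) = x^5, so the eigenvalues are known. The minimal polynomial is
  m_A(x) = Π_λ (x − λ)^{k_λ}
where k_λ is the size of the *largest* Jordan block for λ (equivalently, the smallest k with (A − λI)^k v = 0 for every generalised eigenvector v of λ).

  λ = 0: largest Jordan block has size 3, contributing (x − 0)^3

So m_A(x) = x^3 = x^3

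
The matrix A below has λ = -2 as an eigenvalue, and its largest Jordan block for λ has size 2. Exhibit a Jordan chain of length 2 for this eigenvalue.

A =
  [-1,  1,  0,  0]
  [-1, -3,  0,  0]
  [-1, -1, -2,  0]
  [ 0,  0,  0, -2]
A Jordan chain for λ = -2 of length 2:
v_1 = (1, -1, -1, 0)ᵀ
v_2 = (1, 0, 0, 0)ᵀ

Let N = A − (-2)·I. We want v_2 with N^2 v_2 = 0 but N^1 v_2 ≠ 0; then v_{j-1} := N · v_j for j = 2, …, 2.

Pick v_2 = (1, 0, 0, 0)ᵀ.
Then v_1 = N · v_2 = (1, -1, -1, 0)ᵀ.

Sanity check: (A − (-2)·I) v_1 = (0, 0, 0, 0)ᵀ = 0. ✓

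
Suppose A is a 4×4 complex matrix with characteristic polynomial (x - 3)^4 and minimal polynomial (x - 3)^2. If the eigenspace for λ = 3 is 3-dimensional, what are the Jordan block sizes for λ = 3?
Block sizes for λ = 3: [2, 1, 1]

Step 1 — from the characteristic polynomial, algebraic multiplicity of λ = 3 is 4. From dim ker(A − (3)·I) = 3, there are exactly 3 Jordan blocks for λ = 3.
Step 2 — from the minimal polynomial, the factor (x − 3)^2 tells us the largest block for λ = 3 has size 2.
Step 3 — with total size 4, 3 blocks, and largest block 2, the block sizes (in nonincreasing order) are [2, 1, 1].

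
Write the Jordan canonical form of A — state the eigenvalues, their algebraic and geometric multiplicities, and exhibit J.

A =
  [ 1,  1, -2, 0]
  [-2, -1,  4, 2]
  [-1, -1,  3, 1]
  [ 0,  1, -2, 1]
J_2(1) ⊕ J_2(1)

The characteristic polynomial is
  det(x·I − A) = x^4 - 4*x^3 + 6*x^2 - 4*x + 1 = (x - 1)^4

Eigenvalues and multiplicities (the geometric multiplicity of λ is n − rank(A − λI), which equals the number of Jordan blocks for λ):
  λ = 1: algebraic multiplicity = 4, geometric multiplicity = 2

Determining the block sizes for each eigenvalue:
  λ = 1: with am = 4 and gm = 2, the partition is not yet determined (e.g. several partitions of 4 into 2 parts exist). Let N = A − (1)·I. Computing rank(N^1) = 2, rank(N^2) = 0; the number of blocks of size ≥ j is rank(N^{j−1}) − rank(N^j), giving [2, 2]. So we have 2 block(s) of size 2 → block sizes [2, 2]

Assembling the blocks gives a Jordan form
J =
  [1, 1, 0, 0]
  [0, 1, 0, 0]
  [0, 0, 1, 1]
  [0, 0, 0, 1]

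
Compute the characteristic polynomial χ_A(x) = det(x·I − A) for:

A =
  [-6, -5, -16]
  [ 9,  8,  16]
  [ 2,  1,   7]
x^3 - 9*x^2 + 27*x - 27

Expanding det(x·I − A) (e.g. by cofactor expansion or by noting that A is similar to its Jordan form J, which has the same characteristic polynomial as A) gives
  χ_A(x) = x^3 - 9*x^2 + 27*x - 27
which factors as (x - 3)^3. The eigenvalues (with algebraic multiplicities) are λ = 3 with multiplicity 3.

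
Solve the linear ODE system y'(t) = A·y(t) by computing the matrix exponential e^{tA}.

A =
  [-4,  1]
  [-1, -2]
e^{tA} =
  [-t*exp(-3*t) + exp(-3*t), t*exp(-3*t)]
  [-t*exp(-3*t), t*exp(-3*t) + exp(-3*t)]

Strategy: write A = P · J · P⁻¹ where J is a Jordan canonical form, so e^{tA} = P · e^{tJ} · P⁻¹, and e^{tJ} can be computed block-by-block.

A has Jordan form
J =
  [-3,  1]
  [ 0, -3]
(up to reordering of blocks).

Per-block formulas:
  For a 2×2 Jordan block J_2(-3): exp(t · J_2(-3)) = e^(-3t)·(I + t·N), where N is the 2×2 nilpotent shift.

After assembling e^{tJ} and conjugating by P, we get:

e^{tA} =
  [-t*exp(-3*t) + exp(-3*t), t*exp(-3*t)]
  [-t*exp(-3*t), t*exp(-3*t) + exp(-3*t)]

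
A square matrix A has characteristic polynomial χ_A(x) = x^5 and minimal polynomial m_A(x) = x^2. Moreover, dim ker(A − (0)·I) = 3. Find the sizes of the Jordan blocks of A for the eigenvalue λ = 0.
Block sizes for λ = 0: [2, 2, 1]

Step 1 — from the characteristic polynomial, algebraic multiplicity of λ = 0 is 5. From dim ker(A − (0)·I) = 3, there are exactly 3 Jordan blocks for λ = 0.
Step 2 — from the minimal polynomial, the factor (x − 0)^2 tells us the largest block for λ = 0 has size 2.
Step 3 — with total size 5, 3 blocks, and largest block 2, the block sizes (in nonincreasing order) are [2, 2, 1].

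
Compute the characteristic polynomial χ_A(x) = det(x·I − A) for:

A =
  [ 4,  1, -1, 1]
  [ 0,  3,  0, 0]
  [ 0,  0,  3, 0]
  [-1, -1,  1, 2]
x^4 - 12*x^3 + 54*x^2 - 108*x + 81

Expanding det(x·I − A) (e.g. by cofactor expansion or by noting that A is similar to its Jordan form J, which has the same characteristic polynomial as A) gives
  χ_A(x) = x^4 - 12*x^3 + 54*x^2 - 108*x + 81
which factors as (x - 3)^4. The eigenvalues (with algebraic multiplicities) are λ = 3 with multiplicity 4.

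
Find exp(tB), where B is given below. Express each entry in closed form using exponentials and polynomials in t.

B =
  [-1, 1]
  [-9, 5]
e^{tB} =
  [-3*t*exp(2*t) + exp(2*t), t*exp(2*t)]
  [-9*t*exp(2*t), 3*t*exp(2*t) + exp(2*t)]

Strategy: write B = P · J · P⁻¹ where J is a Jordan canonical form, so e^{tB} = P · e^{tJ} · P⁻¹, and e^{tJ} can be computed block-by-block.

B has Jordan form
J =
  [2, 1]
  [0, 2]
(up to reordering of blocks).

Per-block formulas:
  For a 2×2 Jordan block J_2(2): exp(t · J_2(2)) = e^(2t)·(I + t·N), where N is the 2×2 nilpotent shift.

After assembling e^{tJ} and conjugating by P, we get:

e^{tB} =
  [-3*t*exp(2*t) + exp(2*t), t*exp(2*t)]
  [-9*t*exp(2*t), 3*t*exp(2*t) + exp(2*t)]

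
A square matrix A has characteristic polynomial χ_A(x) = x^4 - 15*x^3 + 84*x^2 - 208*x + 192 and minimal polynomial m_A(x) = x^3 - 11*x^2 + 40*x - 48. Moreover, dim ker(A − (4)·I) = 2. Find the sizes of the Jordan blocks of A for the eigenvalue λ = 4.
Block sizes for λ = 4: [2, 1]

Step 1 — from the characteristic polynomial, algebraic multiplicity of λ = 4 is 3. From dim ker(A − (4)·I) = 2, there are exactly 2 Jordan blocks for λ = 4.
Step 2 — from the minimal polynomial, the factor (x − 4)^2 tells us the largest block for λ = 4 has size 2.
Step 3 — with total size 3, 2 blocks, and largest block 2, the block sizes (in nonincreasing order) are [2, 1].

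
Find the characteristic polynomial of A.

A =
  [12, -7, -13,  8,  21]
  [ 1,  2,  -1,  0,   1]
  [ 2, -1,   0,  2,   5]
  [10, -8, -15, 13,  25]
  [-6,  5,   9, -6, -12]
x^5 - 15*x^4 + 90*x^3 - 270*x^2 + 405*x - 243

Expanding det(x·I − A) (e.g. by cofactor expansion or by noting that A is similar to its Jordan form J, which has the same characteristic polynomial as A) gives
  χ_A(x) = x^5 - 15*x^4 + 90*x^3 - 270*x^2 + 405*x - 243
which factors as (x - 3)^5. The eigenvalues (with algebraic multiplicities) are λ = 3 with multiplicity 5.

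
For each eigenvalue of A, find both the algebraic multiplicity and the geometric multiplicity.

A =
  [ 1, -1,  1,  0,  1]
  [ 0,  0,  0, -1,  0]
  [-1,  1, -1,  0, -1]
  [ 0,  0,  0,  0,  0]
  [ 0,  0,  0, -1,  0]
λ = 0: alg = 5, geom = 3

Step 1 — factor the characteristic polynomial to read off the algebraic multiplicities:
  χ_A(x) = x^5

Step 2 — compute geometric multiplicities via the rank-nullity identity g(λ) = n − rank(A − λI):
  rank(A − (0)·I) = 2, so dim ker(A − (0)·I) = n − 2 = 3

Summary:
  λ = 0: algebraic multiplicity = 5, geometric multiplicity = 3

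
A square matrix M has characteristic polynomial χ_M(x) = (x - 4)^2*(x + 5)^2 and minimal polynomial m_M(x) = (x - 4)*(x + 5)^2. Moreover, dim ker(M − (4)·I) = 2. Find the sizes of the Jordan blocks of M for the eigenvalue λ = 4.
Block sizes for λ = 4: [1, 1]

Step 1 — from the characteristic polynomial, algebraic multiplicity of λ = 4 is 2. From dim ker(M − (4)·I) = 2, there are exactly 2 Jordan blocks for λ = 4.
Step 2 — from the minimal polynomial, the factor (x − 4) tells us the largest block for λ = 4 has size 1.
Step 3 — with total size 2, 2 blocks, and largest block 1, the block sizes (in nonincreasing order) are [1, 1].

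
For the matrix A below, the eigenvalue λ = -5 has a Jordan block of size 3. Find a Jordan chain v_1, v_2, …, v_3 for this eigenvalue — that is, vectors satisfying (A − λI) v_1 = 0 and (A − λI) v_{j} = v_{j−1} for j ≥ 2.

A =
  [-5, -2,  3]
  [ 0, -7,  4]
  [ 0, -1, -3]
A Jordan chain for λ = -5 of length 3:
v_1 = (1, 0, 0)ᵀ
v_2 = (-2, -2, -1)ᵀ
v_3 = (0, 1, 0)ᵀ

Let N = A − (-5)·I. We want v_3 with N^3 v_3 = 0 but N^2 v_3 ≠ 0; then v_{j-1} := N · v_j for j = 3, …, 2.

Pick v_3 = (0, 1, 0)ᵀ.
Then v_2 = N · v_3 = (-2, -2, -1)ᵀ.
Then v_1 = N · v_2 = (1, 0, 0)ᵀ.

Sanity check: (A − (-5)·I) v_1 = (0, 0, 0)ᵀ = 0. ✓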